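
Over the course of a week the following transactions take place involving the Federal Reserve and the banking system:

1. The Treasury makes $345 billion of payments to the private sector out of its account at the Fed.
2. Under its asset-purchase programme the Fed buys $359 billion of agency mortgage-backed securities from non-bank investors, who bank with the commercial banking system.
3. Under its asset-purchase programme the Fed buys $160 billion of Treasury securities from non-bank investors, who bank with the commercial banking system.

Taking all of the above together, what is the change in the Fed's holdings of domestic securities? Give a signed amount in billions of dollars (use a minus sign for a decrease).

Government spending $345 billion: the Fed's securities portfolio is untouched → 0.
Asset purchase (from non-banks) $359 billion: securities added to the Fed's portfolio → +$359B.
Asset purchase (from non-banks) $160 billion: securities added to the Fed's portfolio → +$160B.
Net: 0 + 359 + 160 = +$519 billion.

+$519 billion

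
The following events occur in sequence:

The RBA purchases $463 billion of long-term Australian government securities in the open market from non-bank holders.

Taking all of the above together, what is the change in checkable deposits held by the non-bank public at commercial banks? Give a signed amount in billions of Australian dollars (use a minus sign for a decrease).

Asset purchase (from non-banks) $463 billion: non-bank counterparties' bank balances rise → +$463B.

+$463 billion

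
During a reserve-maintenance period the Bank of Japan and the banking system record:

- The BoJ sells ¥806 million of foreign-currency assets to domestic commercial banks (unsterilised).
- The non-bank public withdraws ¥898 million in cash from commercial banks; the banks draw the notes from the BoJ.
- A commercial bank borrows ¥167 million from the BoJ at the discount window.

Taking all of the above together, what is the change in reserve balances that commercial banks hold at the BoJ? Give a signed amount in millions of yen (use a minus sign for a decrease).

FX sale ¥806 million: the buying banks pay out of their reserve balances → −¥806M.
Currency withdrawal ¥898 million: banks swap reserves for currency → −¥898M.
Discount-window loan ¥167 million: the loan is credited to the bank's reserve account → +¥167M.
Net: −806 − 898 + 167 = -¥1537 million.

-¥1537 million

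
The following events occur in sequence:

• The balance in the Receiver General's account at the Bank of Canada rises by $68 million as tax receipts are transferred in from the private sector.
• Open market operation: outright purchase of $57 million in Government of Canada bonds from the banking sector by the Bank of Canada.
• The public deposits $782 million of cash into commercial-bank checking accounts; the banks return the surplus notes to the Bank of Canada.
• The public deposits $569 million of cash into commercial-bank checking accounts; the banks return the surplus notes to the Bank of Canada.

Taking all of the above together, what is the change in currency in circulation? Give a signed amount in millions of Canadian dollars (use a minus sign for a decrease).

-$1351 million

Government account inflow $68 million: no currency enters or leaves circulation → 0.
OMO purchase (from banks) $57 million: no currency enters or leaves circulation → 0.
Currency deposit $782 million: notes return to the central bank → −$782M.
Currency deposit $569 million: notes return to the central bank → −$569M.
Net: 0 + 0 − 782 − 569 = -$1351 million.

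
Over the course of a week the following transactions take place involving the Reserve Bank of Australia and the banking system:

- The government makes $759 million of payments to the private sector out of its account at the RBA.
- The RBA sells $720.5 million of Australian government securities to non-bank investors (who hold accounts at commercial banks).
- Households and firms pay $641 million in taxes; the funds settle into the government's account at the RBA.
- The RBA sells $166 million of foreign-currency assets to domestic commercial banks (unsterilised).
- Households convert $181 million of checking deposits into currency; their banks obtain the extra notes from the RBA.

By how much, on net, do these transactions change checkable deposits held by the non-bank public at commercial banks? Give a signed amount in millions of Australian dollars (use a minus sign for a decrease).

-$783.5 million

Government spending $759 million: non-bank counterparties' bank balances rise → +$759M.
Asset sale (to non-banks) $720.5 million: non-bank counterparties' bank balances fall → −$720.5M.
Government account inflow $641 million: non-bank counterparties' bank balances fall → −$641M.
FX sale $166 million: the counterparty is a bank, so public deposits are unchanged → 0.
Currency withdrawal $181 million: non-bank counterparties' bank balances fall → −$181M.
Net: 759 − 720.5 − 641 + 0 − 181 = -$783.5 million.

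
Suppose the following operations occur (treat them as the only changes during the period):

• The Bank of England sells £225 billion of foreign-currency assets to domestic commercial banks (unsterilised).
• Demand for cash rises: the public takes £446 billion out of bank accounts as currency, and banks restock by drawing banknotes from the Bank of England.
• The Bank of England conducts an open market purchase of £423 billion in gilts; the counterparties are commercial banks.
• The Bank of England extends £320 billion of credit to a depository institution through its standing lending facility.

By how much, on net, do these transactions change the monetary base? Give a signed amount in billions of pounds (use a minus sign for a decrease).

Bank of England balance sheet:
  Assets:      Securities +£423B, Loans to banks +£320B, Foreign assets −£225B
  Liabilities: Bank reserves +£72B, Currency in circulation +£446B
Commercial banking system:
  Assets:      Reserves at CB +£72B, Securities −£423B, Foreign assets +£225B
  Liabilities: Checkable deposits −£446B, Borrowings from CB +£320B
Monetary base = currency + reserves: +£446B + (+£72B) = +£518 billion.

+£518 billion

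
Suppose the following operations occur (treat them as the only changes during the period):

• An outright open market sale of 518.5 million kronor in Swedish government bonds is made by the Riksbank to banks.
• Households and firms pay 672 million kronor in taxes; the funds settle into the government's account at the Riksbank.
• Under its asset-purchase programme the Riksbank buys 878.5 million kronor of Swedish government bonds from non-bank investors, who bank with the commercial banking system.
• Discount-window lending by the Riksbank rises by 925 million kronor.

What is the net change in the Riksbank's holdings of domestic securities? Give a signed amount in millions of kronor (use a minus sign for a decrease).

+360 million

OMO sale (to banks) 518.5 million kronor: securities removed from the Riksbank's portfolio → −518.5M.
Government account inflow 672 million kronor: the Riksbank's securities portfolio is untouched → 0.
Asset purchase (from non-banks) 878.5 million kronor: securities added to the Riksbank's portfolio → +878.5M.
Discount-window loan 925 million kronor: the Riksbank's securities portfolio is untouched → 0.
Net: −518.5 + 0 + 878.5 + 0 = +360 million.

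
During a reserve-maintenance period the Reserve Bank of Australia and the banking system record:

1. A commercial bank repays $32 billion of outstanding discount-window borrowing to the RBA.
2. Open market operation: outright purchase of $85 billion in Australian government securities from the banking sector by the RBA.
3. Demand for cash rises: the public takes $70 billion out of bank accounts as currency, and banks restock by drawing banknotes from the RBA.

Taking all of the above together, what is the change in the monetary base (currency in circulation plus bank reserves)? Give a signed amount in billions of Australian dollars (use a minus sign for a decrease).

RBA balance sheet:
  Assets:      Securities +$85B, Loans to banks −$32B
  Liabilities: Bank reserves −$17B, Currency in circulation +$70B
Commercial banking system:
  Assets:      Reserves at CB −$17B, Securities −$85B
  Liabilities: Checkable deposits −$70B, Borrowings from CB −$32B
Monetary base = currency + reserves: +$70B + (−$17B) = +$53 billion.

+$53 billion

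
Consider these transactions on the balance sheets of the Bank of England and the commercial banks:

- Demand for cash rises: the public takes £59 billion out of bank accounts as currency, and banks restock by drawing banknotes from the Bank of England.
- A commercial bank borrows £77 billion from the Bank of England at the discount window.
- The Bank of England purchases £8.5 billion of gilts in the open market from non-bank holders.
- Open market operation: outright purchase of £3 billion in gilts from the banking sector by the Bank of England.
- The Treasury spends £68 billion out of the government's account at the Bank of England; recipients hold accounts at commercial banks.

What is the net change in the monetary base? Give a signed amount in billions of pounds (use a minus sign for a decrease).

+£156.5 billion

Currency withdrawal £59 billion: just a shift between currency and reserves — both are base money → 0.
Discount-window loan £77 billion: Bank of England balance sheet expands → +£77B.
Asset purchase (from non-banks) £8.5 billion: Bank of England balance sheet expands → +£8.5B.
OMO purchase (from banks) £3 billion: Bank of England balance sheet expands → +£3B.
Government spending £68 billion: a non-base liability converts back to reserves → +£68B.
Net: 0 + 77 + 8.5 + 3 + 68 = +£156.5 billion.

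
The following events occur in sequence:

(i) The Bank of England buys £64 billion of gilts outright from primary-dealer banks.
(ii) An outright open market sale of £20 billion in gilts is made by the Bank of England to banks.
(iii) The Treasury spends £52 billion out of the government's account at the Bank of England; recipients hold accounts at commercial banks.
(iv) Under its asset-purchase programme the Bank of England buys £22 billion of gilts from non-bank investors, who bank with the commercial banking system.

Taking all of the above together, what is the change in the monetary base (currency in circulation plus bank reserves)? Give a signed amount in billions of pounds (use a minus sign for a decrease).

OMO purchase (from banks) £64 billion: Bank of England balance sheet expands → +£64B.
OMO sale (to banks) £20 billion: Bank of England balance sheet contracts → −£20B.
Government spending £52 billion: a non-base liability converts back to reserves → +£52B.
Asset purchase (from non-banks) £22 billion: Bank of England balance sheet expands → +£22B.
Net: 64 − 20 + 52 + 22 = +£118 billion.

+£118 billion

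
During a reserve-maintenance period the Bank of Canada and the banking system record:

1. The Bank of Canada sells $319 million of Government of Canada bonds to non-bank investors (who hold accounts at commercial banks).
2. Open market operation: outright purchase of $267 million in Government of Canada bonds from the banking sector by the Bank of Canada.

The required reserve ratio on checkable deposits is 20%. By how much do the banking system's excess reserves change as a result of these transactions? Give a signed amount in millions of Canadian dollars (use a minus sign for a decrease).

Asset sale (to non-banks) $319 million: reserves −$319M, deposits −$319M.
OMO purchase (from banks) $267 million: reserves +$267M, deposits 0.
Totals: Δreserves = −$52M, Δdeposits = −$319M.
Δrequired reserves = 20% × −$319M = −$63.8M.
Δexcess reserves = Δreserves − Δrequired = −$52M − (−$63.8M) = +$11.8 million.

+$11.8 million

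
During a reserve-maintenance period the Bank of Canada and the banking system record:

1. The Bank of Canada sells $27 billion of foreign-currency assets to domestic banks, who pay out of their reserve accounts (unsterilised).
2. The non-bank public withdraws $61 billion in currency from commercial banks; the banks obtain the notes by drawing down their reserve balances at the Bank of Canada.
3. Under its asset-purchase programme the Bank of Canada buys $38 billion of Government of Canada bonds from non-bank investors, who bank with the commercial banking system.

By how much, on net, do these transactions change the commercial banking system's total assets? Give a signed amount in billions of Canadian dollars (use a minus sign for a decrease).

-$23 billion

Bank of Canada balance sheet:
  Assets:      Securities +$38B, Foreign assets −$27B
  Liabilities: Bank reserves −$50B, Currency in circulation +$61B
Commercial banking system:
  Assets:      Reserves at CB −$50B, Foreign assets +$27B
  Liabilities: Checkable deposits −$23B
Change in total bank assets = -$23 billion.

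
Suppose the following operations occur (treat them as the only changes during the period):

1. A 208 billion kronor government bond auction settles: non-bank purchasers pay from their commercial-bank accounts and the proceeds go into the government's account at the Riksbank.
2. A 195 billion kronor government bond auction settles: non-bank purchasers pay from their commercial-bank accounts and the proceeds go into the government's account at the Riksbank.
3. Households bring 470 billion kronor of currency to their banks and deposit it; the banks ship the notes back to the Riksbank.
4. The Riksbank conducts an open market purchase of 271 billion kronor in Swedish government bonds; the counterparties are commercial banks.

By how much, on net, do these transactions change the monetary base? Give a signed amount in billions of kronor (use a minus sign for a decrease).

-132 billion

Riksbank balance sheet:
  Assets:      Securities +271B
  Liabilities: Bank reserves +338B, Currency in circulation −470B, Government deposits +403B
Monetary base = currency + reserves: −470B + (+338B) = -132 billion.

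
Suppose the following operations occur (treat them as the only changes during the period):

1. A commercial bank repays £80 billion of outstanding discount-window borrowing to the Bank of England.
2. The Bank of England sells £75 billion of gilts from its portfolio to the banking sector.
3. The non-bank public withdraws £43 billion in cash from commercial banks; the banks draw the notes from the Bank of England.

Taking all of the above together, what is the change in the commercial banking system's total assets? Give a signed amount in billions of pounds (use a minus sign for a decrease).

-£123 billion

Discount-window repayment £80 billion: bank balance sheets shrink → −£80B.
OMO sale (to banks) £75 billion: just an asset swap on bank balance sheets → 0.
Currency withdrawal £43 billion: bank balance sheets shrink → −£43B.
Net: −80 + 0 − 43 = -£123 billion.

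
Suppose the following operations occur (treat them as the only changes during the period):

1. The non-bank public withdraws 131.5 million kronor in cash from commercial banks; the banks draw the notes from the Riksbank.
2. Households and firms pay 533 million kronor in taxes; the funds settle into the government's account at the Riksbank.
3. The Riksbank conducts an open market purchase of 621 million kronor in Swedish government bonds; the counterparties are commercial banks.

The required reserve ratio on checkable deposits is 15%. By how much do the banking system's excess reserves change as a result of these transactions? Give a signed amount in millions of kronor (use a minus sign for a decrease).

Currency withdrawal 131.5 million kronor: reserves −131.5M, deposits −131.5M.
Government account inflow 533 million kronor: reserves −533M, deposits −533M.
OMO purchase (from banks) 621 million kronor: reserves +621M, deposits 0.
Totals: Δreserves = −43.5M, Δdeposits = −664.5M.
Δrequired reserves = 15% × −664.5M = −99.675M.
Δexcess reserves = Δreserves − Δrequired = −43.5M − (−99.675M) = +56.175 million.

+56.175 million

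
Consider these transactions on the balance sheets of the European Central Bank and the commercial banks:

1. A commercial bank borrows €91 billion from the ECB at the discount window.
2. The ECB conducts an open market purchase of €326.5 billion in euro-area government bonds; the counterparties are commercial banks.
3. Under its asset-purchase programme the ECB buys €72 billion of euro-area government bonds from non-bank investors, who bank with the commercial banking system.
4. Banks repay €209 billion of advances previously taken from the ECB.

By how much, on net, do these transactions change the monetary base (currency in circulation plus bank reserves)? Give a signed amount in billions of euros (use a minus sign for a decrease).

+€280.5 billion

Discount-window loan €91 billion: ECB balance sheet expands → +€91B.
OMO purchase (from banks) €326.5 billion: ECB balance sheet expands → +€326.5B.
Asset purchase (from non-banks) €72 billion: ECB balance sheet expands → +€72B.
Discount-window repayment €209 billion: ECB balance sheet contracts → −€209B.
Net: 91 + 326.5 + 72 − 209 = +€280.5 billion.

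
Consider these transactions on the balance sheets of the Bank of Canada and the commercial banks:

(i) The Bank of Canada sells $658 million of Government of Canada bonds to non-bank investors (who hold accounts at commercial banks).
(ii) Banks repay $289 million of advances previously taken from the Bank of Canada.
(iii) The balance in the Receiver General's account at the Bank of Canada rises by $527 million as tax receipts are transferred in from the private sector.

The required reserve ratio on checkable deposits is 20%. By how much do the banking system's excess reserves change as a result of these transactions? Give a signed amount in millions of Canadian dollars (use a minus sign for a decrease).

Asset sale (to non-banks) $658 million: reserves −$658M, deposits −$658M.
Discount-window repayment $289 million: reserves −$289M, deposits 0.
Government account inflow $527 million: reserves −$527M, deposits −$527M.
Totals: Δreserves = −$1474M, Δdeposits = −$1185M.
Δrequired reserves = 20% × −$1185M = −$237M.
Δexcess reserves = Δreserves − Δrequired = −$1474M − (−$237M) = -$1237 million.

-$1237 million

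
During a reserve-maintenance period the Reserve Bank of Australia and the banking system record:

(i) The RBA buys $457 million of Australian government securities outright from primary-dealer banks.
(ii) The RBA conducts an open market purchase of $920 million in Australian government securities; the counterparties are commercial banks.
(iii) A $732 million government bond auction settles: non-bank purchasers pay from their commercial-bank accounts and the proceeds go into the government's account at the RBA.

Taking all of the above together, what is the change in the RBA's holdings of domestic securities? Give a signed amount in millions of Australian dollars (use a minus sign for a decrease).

RBA balance sheet:
  Assets:      Securities +$1377M
  Liabilities: Bank reserves +$645M, Government deposits +$732M
So the change in the RBA's holdings of domestic securities is +$1377 million.

+$1377 million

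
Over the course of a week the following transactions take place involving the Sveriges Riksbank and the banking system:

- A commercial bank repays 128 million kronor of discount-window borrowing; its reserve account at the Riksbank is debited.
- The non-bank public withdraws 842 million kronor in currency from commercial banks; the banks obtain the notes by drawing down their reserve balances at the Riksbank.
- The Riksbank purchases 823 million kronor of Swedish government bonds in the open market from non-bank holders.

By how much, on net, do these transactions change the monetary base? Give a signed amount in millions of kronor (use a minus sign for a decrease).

Riksbank balance sheet:
  Assets:      Securities +823M, Loans to banks −128M
  Liabilities: Bank reserves −147M, Currency in circulation +842M
Commercial banking system:
  Assets:      Reserves at CB −147M
  Liabilities: Checkable deposits −19M, Borrowings from CB −128M
Monetary base = currency + reserves: +842M + (−147M) = +695 million.

+695 million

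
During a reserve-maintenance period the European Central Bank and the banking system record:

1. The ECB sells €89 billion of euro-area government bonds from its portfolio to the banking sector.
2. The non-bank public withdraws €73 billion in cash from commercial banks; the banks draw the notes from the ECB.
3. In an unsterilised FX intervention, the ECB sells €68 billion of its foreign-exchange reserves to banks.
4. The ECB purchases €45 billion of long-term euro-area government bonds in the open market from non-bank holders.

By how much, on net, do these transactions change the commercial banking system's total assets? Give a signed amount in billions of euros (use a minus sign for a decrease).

OMO sale (to banks) €89 billion: just an asset swap on bank balance sheets → 0.
Currency withdrawal €73 billion: bank balance sheets shrink → −€73B.
FX sale €68 billion: just an asset swap on bank balance sheets → 0.
Asset purchase (from non-banks) €45 billion: bank balance sheets expand → +€45B.
Net: 0 − 73 + 0 + 45 = -€28 billion.

-€28 billion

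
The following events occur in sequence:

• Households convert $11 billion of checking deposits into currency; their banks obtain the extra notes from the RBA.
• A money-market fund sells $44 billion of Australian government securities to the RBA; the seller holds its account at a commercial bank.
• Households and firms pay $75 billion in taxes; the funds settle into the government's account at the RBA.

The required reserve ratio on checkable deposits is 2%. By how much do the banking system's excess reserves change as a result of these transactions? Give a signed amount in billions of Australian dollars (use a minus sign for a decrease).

Currency withdrawal $11 billion: reserves −$11B, deposits −$11B.
Asset purchase (from non-banks) $44 billion: reserves +$44B, deposits +$44B.
Government account inflow $75 billion: reserves −$75B, deposits −$75B.
Totals: Δreserves = −$42B, Δdeposits = −$42B.
Δrequired reserves = 2% × −$42B = −$0.84B.
Δexcess reserves = Δreserves − Δrequired = −$42B − (−$0.84B) = -$41.16 billion.

-$41.16 billion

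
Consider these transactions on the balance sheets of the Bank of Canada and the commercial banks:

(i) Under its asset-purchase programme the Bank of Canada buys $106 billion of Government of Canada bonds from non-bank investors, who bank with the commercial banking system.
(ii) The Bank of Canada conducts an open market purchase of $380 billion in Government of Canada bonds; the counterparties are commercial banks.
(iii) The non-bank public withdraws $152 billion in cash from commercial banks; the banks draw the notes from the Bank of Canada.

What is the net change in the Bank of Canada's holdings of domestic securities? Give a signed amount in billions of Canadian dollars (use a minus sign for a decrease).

Bank of Canada balance sheet:
  Assets:      Securities +$486B
  Liabilities: Bank reserves +$334B, Currency in circulation +$152B
So the change in the Bank of Canada's holdings of domestic securities is +$486 billion.

+$486 billion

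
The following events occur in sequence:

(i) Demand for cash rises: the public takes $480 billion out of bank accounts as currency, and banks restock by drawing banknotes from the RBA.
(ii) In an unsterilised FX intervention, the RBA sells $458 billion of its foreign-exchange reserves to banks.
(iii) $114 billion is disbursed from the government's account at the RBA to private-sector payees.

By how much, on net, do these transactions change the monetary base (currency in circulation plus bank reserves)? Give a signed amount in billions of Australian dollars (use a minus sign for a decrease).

Currency withdrawal $480 billion: just a shift between currency and reserves — both are base money → 0.
FX sale $458 billion: RBA balance sheet contracts → −$458B.
Government spending $114 billion: a non-base liability converts back to reserves → +$114B.
Net: 0 − 458 + 114 = -$344 billion.

-$344 billion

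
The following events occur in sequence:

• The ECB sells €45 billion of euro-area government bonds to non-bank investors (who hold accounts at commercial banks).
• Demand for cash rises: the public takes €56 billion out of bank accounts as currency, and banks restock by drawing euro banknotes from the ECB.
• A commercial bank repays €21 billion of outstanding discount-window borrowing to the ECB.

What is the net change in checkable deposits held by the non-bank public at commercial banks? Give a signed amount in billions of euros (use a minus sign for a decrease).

-€101 billion

Asset sale (to non-banks) €45 billion: non-bank counterparties' bank balances fall → −€45B.
Currency withdrawal €56 billion: non-bank counterparties' bank balances fall → −€56B.
Discount-window repayment €21 billion: the counterparty is a bank, so public deposits are unchanged → 0.
Net: −45 − 56 + 0 = -€101 billion.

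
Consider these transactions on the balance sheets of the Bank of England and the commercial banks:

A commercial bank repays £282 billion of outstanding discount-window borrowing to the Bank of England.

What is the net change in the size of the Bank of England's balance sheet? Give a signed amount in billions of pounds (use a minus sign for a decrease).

Discount-window repayment £282 billion: a Bank of England asset is shed → −£282B.

-£282 billion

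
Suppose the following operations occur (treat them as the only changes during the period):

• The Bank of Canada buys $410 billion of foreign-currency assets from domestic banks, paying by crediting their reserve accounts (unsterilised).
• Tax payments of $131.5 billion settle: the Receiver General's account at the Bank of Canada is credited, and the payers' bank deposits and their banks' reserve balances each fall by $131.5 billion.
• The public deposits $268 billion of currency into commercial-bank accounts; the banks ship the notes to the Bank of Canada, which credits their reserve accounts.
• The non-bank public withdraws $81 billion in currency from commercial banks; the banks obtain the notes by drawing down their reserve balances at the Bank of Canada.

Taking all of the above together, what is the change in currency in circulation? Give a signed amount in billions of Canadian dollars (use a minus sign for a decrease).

-$187 billion

FX purchase $410 billion: no currency enters or leaves circulation → 0.
Government account inflow $131.5 billion: no currency enters or leaves circulation → 0.
Currency deposit $268 billion: notes return to the central bank → −$268B.
Currency withdrawal $81 billion: notes leave the central bank → +$81B.
Net: 0 + 0 − 268 + 81 = -$187 billion.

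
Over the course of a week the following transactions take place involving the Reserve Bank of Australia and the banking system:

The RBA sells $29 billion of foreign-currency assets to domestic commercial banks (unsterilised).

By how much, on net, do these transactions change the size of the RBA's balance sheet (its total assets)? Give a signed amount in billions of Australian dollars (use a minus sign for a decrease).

-$29 billion

FX sale $29 billion: an RBA asset is shed → −$29B.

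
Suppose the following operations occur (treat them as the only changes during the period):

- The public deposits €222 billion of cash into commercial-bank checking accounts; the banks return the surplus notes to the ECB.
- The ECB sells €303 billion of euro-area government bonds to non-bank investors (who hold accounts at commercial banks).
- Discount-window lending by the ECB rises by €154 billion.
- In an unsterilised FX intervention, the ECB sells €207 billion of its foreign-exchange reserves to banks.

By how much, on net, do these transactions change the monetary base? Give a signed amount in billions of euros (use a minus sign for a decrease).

-€356 billion

Currency deposit €222 billion: just a shift between currency and reserves — both are base money → 0.
Asset sale (to non-banks) €303 billion: ECB balance sheet contracts → −€303B.
Discount-window loan €154 billion: ECB balance sheet expands → +€154B.
FX sale €207 billion: ECB balance sheet contracts → −€207B.
Net: 0 − 303 + 154 − 207 = -€356 billion.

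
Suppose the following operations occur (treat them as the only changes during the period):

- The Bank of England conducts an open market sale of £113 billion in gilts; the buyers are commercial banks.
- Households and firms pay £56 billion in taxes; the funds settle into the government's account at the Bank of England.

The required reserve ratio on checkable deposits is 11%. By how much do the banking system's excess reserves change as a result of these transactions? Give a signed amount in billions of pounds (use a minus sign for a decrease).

-£162.84 billion

OMO sale (to banks) £113 billion: reserves −£113B, deposits 0.
Government account inflow £56 billion: reserves −£56B, deposits −£56B.
Totals: Δreserves = −£169B, Δdeposits = −£56B.
Δrequired reserves = 11% × −£56B = −£6.16B.
Δexcess reserves = Δreserves − Δrequired = −£169B − (−£6.16B) = -£162.84 billion.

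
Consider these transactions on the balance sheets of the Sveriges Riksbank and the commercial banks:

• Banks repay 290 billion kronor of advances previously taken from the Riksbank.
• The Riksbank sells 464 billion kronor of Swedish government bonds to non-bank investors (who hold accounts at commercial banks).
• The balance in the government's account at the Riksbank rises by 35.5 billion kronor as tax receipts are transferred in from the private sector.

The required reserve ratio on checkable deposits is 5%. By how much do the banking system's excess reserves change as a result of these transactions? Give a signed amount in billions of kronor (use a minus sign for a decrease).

Discount-window repayment 290 billion kronor: reserves −290B, deposits 0.
Asset sale (to non-banks) 464 billion kronor: reserves −464B, deposits −464B.
Government account inflow 35.5 billion kronor: reserves −35.5B, deposits −35.5B.
Totals: Δreserves = −789.5B, Δdeposits = −499.5B.
Δrequired reserves = 5% × −499.5B = −24.975B.
Δexcess reserves = Δreserves − Δrequired = −789.5B − (−24.975B) = -764.525 billion.

-764.525 billion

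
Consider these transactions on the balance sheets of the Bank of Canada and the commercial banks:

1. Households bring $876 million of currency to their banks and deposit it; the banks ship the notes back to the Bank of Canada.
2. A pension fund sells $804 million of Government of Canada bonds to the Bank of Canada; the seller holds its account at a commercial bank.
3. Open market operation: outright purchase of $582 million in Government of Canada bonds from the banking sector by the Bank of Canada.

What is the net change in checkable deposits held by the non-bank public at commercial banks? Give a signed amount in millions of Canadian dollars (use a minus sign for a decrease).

Bank of Canada balance sheet:
  Assets:      Securities +$1386M
  Liabilities: Bank reserves +$2262M, Currency in circulation −$876M
Commercial banking system:
  Assets:      Reserves at CB +$2262M, Securities −$582M
  Liabilities: Checkable deposits +$1680M
So the change in checkable deposits held by the non-bank public at commercial banks is +$1680 million.

+$1680 million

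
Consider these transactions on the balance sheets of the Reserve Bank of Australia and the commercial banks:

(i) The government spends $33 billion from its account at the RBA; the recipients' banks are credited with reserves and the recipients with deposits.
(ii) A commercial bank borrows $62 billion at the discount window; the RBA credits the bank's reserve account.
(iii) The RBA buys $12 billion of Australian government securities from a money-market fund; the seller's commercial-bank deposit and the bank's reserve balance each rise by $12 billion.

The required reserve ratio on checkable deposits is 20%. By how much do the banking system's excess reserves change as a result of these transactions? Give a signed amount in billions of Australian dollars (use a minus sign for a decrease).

Government spending $33 billion: reserves +$33B, deposits +$33B.
Discount-window loan $62 billion: reserves +$62B, deposits 0.
Asset purchase (from non-banks) $12 billion: reserves +$12B, deposits +$12B.
Totals: Δreserves = +$107B, Δdeposits = +$45B.
Δrequired reserves = 20% × +$45B = +$9B.
Δexcess reserves = Δreserves − Δrequired = +$107B − (+$9B) = +$98 billion.

+$98 billion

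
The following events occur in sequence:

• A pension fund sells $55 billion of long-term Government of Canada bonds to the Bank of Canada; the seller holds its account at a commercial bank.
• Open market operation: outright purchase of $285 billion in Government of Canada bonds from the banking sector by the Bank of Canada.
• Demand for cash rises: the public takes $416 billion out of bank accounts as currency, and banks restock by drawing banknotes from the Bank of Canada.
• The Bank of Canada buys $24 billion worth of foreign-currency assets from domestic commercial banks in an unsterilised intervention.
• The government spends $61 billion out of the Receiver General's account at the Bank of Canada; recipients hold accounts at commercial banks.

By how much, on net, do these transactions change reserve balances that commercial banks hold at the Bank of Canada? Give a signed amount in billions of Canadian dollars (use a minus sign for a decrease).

Asset purchase (from non-banks) $55 billion: the Bank of Canada pays by crediting reserve accounts → +$55B.
OMO purchase (from banks) $285 billion: the Bank of Canada pays by crediting reserve accounts → +$285B.
Currency withdrawal $416 billion: banks swap reserves for currency → −$416B.
FX purchase $24 billion: the Bank of Canada pays by crediting reserve accounts → +$24B.
Government spending $61 billion: government payments flow into bank reserve accounts → +$61B.
Net: 55 + 285 − 416 + 24 + 61 = +$9 billion.

+$9 billion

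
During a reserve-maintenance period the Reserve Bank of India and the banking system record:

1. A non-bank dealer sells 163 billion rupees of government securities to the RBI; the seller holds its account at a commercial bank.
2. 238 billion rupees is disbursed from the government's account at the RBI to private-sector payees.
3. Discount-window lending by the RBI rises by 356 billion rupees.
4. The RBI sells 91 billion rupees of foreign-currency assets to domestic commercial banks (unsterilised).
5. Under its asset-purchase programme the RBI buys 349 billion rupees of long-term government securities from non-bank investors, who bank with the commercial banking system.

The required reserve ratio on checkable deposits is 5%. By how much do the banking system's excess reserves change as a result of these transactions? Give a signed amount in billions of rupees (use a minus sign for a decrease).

Asset purchase (from non-banks) 163 billion rupees: reserves +163B, deposits +163B.
Government spending 238 billion rupees: reserves +238B, deposits +238B.
Discount-window loan 356 billion rupees: reserves +356B, deposits 0.
FX sale 91 billion rupees: reserves −91B, deposits 0.
Asset purchase (from non-banks) 349 billion rupees: reserves +349B, deposits +349B.
Totals: Δreserves = +1015B, Δdeposits = +750B.
Δrequired reserves = 5% × +750B = +37.5B.
Δexcess reserves = Δreserves − Δrequired = +1015B − (+37.5B) = +977.5 billion.

+977.5 billion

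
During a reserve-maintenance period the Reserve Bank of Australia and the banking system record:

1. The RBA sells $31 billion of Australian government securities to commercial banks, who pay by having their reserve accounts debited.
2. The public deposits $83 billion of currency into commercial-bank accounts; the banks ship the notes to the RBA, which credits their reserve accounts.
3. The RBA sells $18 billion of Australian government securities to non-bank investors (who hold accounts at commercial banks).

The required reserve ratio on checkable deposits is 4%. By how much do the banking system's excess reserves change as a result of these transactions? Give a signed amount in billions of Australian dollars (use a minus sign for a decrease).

OMO sale (to banks) $31 billion: reserves −$31B, deposits 0.
Currency deposit $83 billion: reserves +$83B, deposits +$83B.
Asset sale (to non-banks) $18 billion: reserves −$18B, deposits −$18B.
Totals: Δreserves = +$34B, Δdeposits = +$65B.
Δrequired reserves = 4% × +$65B = +$2.6B.
Δexcess reserves = Δreserves − Δrequired = +$34B − (+$2.6B) = +$31.4 billion.

+$31.4 billion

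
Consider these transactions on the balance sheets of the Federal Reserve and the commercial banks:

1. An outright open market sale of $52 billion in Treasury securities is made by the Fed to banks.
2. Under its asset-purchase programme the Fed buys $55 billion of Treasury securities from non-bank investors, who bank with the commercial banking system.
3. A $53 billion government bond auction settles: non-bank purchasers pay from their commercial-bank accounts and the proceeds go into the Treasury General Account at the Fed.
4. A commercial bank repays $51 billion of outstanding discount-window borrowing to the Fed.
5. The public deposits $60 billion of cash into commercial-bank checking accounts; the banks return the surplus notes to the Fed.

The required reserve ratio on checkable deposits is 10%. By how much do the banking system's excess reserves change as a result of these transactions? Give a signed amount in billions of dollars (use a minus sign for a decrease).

-$47.2 billion

OMO sale (to banks) $52 billion: reserves −$52B, deposits 0.
Asset purchase (from non-banks) $55 billion: reserves +$55B, deposits +$55B.
Government account inflow $53 billion: reserves −$53B, deposits −$53B.
Discount-window repayment $51 billion: reserves −$51B, deposits 0.
Currency deposit $60 billion: reserves +$60B, deposits +$60B.
Totals: Δreserves = −$41B, Δdeposits = +$62B.
Δrequired reserves = 10% × +$62B = +$6.2B.
Δexcess reserves = Δreserves − Δrequired = −$41B − (+$6.2B) = -$47.2 billion.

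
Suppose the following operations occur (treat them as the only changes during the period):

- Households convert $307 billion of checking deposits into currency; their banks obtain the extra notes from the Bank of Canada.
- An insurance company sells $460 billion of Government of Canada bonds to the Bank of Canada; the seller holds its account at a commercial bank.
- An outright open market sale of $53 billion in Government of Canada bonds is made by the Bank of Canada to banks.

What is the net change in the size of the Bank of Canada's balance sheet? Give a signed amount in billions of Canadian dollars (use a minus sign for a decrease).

Currency withdrawal $307 billion: only the composition of liabilities changes → 0.
Asset purchase (from non-banks) $460 billion: a Bank of Canada asset is acquired → +$460B.
OMO sale (to banks) $53 billion: a Bank of Canada asset is shed → −$53B.
Net: 0 + 460 − 53 = +$407 billion.

+$407 billion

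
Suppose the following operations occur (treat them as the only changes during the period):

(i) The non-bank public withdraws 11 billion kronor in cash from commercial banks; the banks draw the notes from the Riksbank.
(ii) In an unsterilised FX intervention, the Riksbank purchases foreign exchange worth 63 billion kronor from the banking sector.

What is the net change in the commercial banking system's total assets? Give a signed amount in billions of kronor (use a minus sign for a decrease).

-11 billion

Currency withdrawal 11 billion kronor: bank balance sheets shrink → −11B.
FX purchase 63 billion kronor: just an asset swap on bank balance sheets → 0.
Net: −11 + 0 = -11 billion.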